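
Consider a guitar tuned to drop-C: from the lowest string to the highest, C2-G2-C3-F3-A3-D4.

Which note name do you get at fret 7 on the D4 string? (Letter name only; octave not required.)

A

The open D4 string plus 7 semitones: D–D#–E–F–F#–G–G#–A.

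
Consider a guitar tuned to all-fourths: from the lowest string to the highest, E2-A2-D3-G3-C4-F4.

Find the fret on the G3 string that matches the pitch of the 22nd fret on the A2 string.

12

Fret 22 on A2 is MIDI 45 + 22 = 67 (G4). On the G3 string (open MIDI 55), that pitch is 67 − 55 = fret 12.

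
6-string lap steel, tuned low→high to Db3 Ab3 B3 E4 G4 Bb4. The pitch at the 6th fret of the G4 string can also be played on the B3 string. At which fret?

14

G4 at fret 6 is G4 + 6 semitones = Db5.
The open B3 string is 8 semitones below the open G4, so the same pitch on the B3 string lies at fret 6 + 8 = 14.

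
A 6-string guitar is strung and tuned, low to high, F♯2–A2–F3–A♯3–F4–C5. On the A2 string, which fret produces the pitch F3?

8

F3 is 8 semitones above the open A2 (A–A#–B–C–C#–D–D#–E–F), so it sits at fret 8.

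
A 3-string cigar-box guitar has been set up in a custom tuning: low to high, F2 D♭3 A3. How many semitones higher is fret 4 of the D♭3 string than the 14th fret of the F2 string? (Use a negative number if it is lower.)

-2 semitones

D♭3 at fret 4 → F3 (MIDI 53); F2 at fret 14 → G3 (MIDI 55).
53 − 55 = -2, so the two pitches are 2 semitones apart.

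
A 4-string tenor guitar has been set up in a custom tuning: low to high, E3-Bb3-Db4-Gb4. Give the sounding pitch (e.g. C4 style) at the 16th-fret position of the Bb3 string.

The open Bb3 string plus 16 semitones: Bb–B–C–Db–…–C–Db–D.
The walk passes from B into C 2 times, so the octave number goes from 3 to 5.

D5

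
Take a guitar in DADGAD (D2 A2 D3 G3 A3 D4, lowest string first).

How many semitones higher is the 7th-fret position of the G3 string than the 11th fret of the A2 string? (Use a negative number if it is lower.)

G3 at fret 7 → D4 (MIDI 62); A2 at fret 11 → G#3 (MIDI 56).
62 − 56 = 6, so the two pitches are 6 semitones apart.

6 semitones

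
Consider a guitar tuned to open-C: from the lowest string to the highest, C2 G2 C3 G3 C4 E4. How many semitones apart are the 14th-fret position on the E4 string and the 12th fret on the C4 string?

6 semitones

E4 at fret 14 → F#5 (MIDI 78); C4 at fret 12 → C5 (MIDI 72).
78 − 72 = 6, so the two pitches are 6 semitones apart, with F#5 the higher.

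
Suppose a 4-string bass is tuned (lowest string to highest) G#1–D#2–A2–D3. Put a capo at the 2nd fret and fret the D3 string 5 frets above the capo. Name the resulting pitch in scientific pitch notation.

The capo raises the open D3 by 2 semitones to E3; fretting 5 more gives D3 + 2 + 5 = D3 + 7 semitones = A3.

A3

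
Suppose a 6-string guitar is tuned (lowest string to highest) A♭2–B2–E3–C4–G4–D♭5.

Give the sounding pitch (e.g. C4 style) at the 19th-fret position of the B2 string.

Each fret is one semitone, so B2 + 19 = G♭4.

G♭4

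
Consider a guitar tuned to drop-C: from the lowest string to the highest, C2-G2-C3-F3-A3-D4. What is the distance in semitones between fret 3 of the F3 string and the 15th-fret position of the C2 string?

5 semitones

F3 at fret 3 → G#3 (MIDI 56); C2 at fret 15 → D#3 (MIDI 51).
56 − 51 = 5, so the two pitches are 5 semitones apart, with G#3 the higher.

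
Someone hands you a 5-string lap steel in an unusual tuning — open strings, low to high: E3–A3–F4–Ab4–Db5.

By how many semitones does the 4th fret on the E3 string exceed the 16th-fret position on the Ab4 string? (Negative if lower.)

-28 semitones

E3 at fret 4 → Ab3 (MIDI 56); Ab4 at fret 16 → C6 (MIDI 84).
56 − 84 = -28, so the two pitches are 28 semitones apart.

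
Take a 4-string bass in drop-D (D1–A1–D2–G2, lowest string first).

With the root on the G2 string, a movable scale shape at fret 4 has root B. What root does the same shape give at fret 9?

Moving from fret 4 to fret 9 shifts the root by 5 semitones.
B up 5 semitones is E.

E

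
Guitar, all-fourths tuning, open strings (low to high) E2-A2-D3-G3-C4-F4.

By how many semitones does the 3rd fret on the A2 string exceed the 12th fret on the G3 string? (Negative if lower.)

-19 semitones

A2 at fret 3 → C3 (MIDI 48); G3 at fret 12 → G4 (MIDI 67).
48 − 67 = -19, so the two pitches are 19 semitones apart.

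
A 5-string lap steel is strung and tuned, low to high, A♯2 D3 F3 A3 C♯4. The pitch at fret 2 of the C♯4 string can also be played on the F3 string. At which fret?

C♯4 at fret 2 is C♯4 + 2 semitones = D♯4.
The open F3 string is 8 semitones below the open C♯4, so the same pitch on the F3 string lies at fret 2 + 8 = 10.

10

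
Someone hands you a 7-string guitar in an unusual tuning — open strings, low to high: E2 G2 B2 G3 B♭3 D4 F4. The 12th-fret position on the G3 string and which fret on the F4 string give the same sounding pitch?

2

G3 at fret 12 is G3 + 12 semitones = G4.
The open F4 string is 10 semitones above the open G3, so the same pitch on the F4 string lies at fret 12 − 10 = 2.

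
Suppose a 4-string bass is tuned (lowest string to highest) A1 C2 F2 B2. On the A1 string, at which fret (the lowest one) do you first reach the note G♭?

From A1, count semitones up the chromatic scale until reaching G♭: A–Bb–B–C–Db–D–Eb–E–F–Gb — 9 steps.

9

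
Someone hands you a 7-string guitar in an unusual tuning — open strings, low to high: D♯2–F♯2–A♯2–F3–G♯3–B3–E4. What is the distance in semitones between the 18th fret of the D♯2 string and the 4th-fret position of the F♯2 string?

11 semitones

D♯2 at fret 18 → A3 (MIDI 57); F♯2 at fret 4 → A♯2 (MIDI 46).
57 − 46 = 11, so the two pitches are 11 semitones apart, with A3 the higher.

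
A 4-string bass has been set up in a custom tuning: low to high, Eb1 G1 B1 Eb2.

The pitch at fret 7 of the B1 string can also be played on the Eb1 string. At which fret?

B1 at fret 7 is B1 + 7 semitones = Gb2.
The open Eb1 string is 8 semitones below the open B1, so the same pitch on the Eb1 string lies at fret 7 + 8 = 15.

15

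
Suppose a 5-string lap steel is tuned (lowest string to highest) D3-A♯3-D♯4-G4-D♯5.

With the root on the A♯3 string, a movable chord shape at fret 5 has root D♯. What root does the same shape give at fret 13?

Moving from fret 5 to fret 13 shifts the root by 8 semitones.
D♯ up 8 semitones is B.

B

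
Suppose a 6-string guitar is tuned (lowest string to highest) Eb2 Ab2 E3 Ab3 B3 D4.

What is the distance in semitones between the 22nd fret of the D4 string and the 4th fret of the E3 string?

28 semitones

D4 at fret 22 → C6 (MIDI 84); E3 at fret 4 → Ab3 (MIDI 56).
84 − 56 = 28, so the two pitches are 28 semitones apart, with C6 the higher.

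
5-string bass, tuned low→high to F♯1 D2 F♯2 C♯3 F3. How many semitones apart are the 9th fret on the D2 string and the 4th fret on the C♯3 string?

D2 at fret 9 → B2 (MIDI 47); C♯3 at fret 4 → F3 (MIDI 53).
47 − 53 = -6, so the two pitches are 6 semitones apart, with F3 the higher.

6 semitones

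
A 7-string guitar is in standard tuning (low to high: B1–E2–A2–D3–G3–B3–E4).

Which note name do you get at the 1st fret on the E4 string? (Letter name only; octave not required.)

The open E4 string plus 1 semitone: E–F.

F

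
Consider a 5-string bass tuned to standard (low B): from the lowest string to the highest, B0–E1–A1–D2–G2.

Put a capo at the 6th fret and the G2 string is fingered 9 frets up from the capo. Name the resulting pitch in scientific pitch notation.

The capo raises the open G2 by 6 semitones to C♯3; fretting 9 more gives G2 + 6 + 9 = G2 + 15 semitones = A♯3.

A♯3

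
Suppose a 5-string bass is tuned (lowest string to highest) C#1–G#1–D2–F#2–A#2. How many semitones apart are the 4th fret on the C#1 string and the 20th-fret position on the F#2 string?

33 semitones

C#1 at fret 4 → F1 (MIDI 29); F#2 at fret 20 → D4 (MIDI 62).
29 − 62 = -33, so the two pitches are 33 semitones apart, with D4 the higher.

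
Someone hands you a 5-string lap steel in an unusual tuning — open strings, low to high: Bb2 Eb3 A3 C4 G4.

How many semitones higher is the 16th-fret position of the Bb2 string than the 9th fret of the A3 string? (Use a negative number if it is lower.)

-4 semitones

Bb2 at fret 16 → D4 (MIDI 62); A3 at fret 9 → Gb4 (MIDI 66).
62 − 66 = -4, so the two pitches are 4 semitones apart.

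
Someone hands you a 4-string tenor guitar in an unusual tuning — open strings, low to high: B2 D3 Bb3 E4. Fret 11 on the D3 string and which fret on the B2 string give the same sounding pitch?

D3 at fret 11 is D3 + 11 semitones = Db4.
The open B2 string is 3 semitones below the open D3, so the same pitch on the B2 string lies at fret 11 + 3 = 14.

14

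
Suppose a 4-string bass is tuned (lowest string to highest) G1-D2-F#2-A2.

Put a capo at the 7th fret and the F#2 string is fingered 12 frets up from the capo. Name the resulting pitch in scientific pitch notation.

C#4

The capo raises the open F#2 by 7 semitones to C#3; fretting 12 more gives F#2 + 7 + 12 = F#2 + 19 semitones = C#4.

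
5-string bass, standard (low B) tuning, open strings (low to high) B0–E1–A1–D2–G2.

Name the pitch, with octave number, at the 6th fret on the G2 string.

C#3

The open G2 string plus 6 semitones: G–G#–A–A#–B–C–C#.
The walk passes from B into C once, so the octave number goes from 2 to 3.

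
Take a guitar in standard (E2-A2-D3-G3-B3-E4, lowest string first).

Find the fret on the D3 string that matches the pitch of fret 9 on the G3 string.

G3 at fret 9 is G3 + 9 semitones = E4.
The open D3 string is 5 semitones below the open G3, so the same pitch on the D3 string lies at fret 9 + 5 = 14.

14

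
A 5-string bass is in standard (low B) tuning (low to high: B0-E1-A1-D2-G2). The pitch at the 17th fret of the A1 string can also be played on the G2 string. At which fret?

7

A1 at fret 17 is A1 + 17 semitones = D3.
The open G2 string is 10 semitones above the open A1, so the same pitch on the G2 string lies at fret 17 − 10 = 7.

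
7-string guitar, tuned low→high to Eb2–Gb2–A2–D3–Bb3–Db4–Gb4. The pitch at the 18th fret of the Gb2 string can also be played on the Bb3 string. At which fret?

2

Gb2 at fret 18 is Gb2 + 18 semitones = C4.
The open Bb3 string is 16 semitones above the open Gb2, so the same pitch on the Bb3 string lies at fret 18 − 16 = 2.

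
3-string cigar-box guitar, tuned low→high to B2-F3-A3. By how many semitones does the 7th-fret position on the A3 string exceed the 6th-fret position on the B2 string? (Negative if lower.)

A3 at fret 7 → E4 (MIDI 64); B2 at fret 6 → F3 (MIDI 53).
64 − 53 = 11, so the two pitches are 11 semitones apart.

11 semitones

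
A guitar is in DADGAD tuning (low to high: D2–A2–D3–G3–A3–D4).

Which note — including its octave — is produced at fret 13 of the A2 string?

A♯3

A2 is MIDI 45. Adding 13 gives 58, which is A♯3.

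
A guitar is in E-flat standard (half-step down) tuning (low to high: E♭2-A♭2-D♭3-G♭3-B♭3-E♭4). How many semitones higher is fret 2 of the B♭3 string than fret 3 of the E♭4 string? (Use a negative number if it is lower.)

-6 semitones

B♭3 at fret 2 → C4 (MIDI 60); E♭4 at fret 3 → G♭4 (MIDI 66).
60 − 66 = -6, so the two pitches are 6 semitones apart.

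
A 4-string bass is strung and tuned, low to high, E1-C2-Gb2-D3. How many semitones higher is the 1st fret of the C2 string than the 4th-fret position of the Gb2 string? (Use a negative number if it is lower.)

-9 semitones

C2 at fret 1 → Db2 (MIDI 37); Gb2 at fret 4 → Bb2 (MIDI 46).
37 − 46 = -9, so the two pitches are 9 semitones apart.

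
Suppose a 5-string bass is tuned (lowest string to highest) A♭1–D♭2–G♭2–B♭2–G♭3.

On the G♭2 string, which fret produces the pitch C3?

6

C3 is 6 semitones above the open G♭2 (Gb–G–Ab–A–Bb–B–C), so it sits at fret 6.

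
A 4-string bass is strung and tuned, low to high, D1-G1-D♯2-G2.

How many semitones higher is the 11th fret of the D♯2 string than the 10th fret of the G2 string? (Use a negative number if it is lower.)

D♯2 at fret 11 → D3 (MIDI 50); G2 at fret 10 → F3 (MIDI 53).
50 − 53 = -3, so the two pitches are 3 semitones apart.

-3 semitones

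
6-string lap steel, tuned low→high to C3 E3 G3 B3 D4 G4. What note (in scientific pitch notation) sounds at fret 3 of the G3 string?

G3 is MIDI 55. Adding 3 gives 58, which is B♭3.

B♭3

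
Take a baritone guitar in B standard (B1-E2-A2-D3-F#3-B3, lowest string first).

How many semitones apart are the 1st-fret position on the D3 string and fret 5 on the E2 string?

6 semitones

D3 at fret 1 → D#3 (MIDI 51); E2 at fret 5 → A2 (MIDI 45).
51 − 45 = 6, so the two pitches are 6 semitones apart, with D#3 the higher.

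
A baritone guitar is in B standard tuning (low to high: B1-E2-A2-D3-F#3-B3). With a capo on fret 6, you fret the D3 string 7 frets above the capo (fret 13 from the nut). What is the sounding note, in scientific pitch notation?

D#4

The capo raises the open D3 by 6 semitones to G#3; fretting 7 more gives D3 + 6 + 7 = D3 + 13 semitones = D#4.
(Also written Eb.)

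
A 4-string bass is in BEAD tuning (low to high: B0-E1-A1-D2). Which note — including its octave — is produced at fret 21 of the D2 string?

B3

The open D2 string plus 21 semitones: D–D#–E–F–…–A–A#–B.
The walk passes from B into C once, so the octave number goes from 2 to 3.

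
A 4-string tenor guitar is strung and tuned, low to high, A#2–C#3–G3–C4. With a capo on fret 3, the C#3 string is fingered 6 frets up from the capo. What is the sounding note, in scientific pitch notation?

The capo raises the open C#3 by 3 semitones to E3; fretting 6 more gives C#3 + 3 + 6 = C#3 + 9 semitones = A#3.
(Also written Bb.)

A#3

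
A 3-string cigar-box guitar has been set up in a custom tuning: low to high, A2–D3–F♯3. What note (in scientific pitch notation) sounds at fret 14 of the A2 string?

Each fret is one semitone, so A2 + 14 = B3.

B3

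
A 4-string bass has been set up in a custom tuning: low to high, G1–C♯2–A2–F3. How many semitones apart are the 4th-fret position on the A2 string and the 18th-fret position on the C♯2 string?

A2 at fret 4 → C♯3 (MIDI 49); C♯2 at fret 18 → G3 (MIDI 55).
49 − 55 = -6, so the two pitches are 6 semitones apart, with G3 the higher.

6 semitones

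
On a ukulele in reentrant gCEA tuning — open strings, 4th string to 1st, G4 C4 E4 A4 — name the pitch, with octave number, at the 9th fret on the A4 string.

A4 is MIDI 69. Adding 9 gives 78, which is F#5.

F#5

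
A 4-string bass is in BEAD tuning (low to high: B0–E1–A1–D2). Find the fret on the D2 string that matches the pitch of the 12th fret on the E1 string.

2

E1 at fret 12 is E1 + 12 semitones = E2.
The open D2 string is 10 semitones above the open E1, so the same pitch on the D2 string lies at fret 12 − 10 = 2.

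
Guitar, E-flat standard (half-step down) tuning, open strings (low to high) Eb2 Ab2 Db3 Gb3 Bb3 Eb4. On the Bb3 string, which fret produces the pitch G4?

G4 is 9 semitones above the open Bb3 (Bb–B–C–Db–D–Eb–E–F–Gb–G), so it sits at fret 9.

9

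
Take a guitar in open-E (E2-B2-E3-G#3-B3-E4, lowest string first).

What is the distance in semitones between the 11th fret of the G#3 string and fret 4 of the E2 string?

G#3 at fret 11 → G4 (MIDI 67); E2 at fret 4 → G#2 (MIDI 44).
67 − 44 = 23, so the two pitches are 23 semitones apart, with G4 the higher.

23 semitones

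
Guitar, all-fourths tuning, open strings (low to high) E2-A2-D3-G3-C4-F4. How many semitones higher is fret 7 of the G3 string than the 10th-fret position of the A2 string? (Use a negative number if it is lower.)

G3 at fret 7 → D4 (MIDI 62); A2 at fret 10 → G3 (MIDI 55).
62 − 55 = 7, so the two pitches are 7 semitones apart.

7 semitones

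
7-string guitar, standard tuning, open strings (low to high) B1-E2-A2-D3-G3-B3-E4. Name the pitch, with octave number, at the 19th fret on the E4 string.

B5

E4 is MIDI 64. Adding 19 gives 83, which is B5.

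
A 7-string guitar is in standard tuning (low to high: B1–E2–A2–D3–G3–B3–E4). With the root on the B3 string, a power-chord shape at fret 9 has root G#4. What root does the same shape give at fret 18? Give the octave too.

Moving from fret 9 to fret 18 shifts the root by 9 semitones.
G#4 up 9 semitones is F5.

F5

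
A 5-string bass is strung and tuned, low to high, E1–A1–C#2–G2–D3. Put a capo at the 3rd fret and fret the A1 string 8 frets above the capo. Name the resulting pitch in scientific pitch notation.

G#2

The capo raises the open A1 by 3 semitones to C2; fretting 8 more gives A1 + 3 + 8 = A1 + 11 semitones = G#2.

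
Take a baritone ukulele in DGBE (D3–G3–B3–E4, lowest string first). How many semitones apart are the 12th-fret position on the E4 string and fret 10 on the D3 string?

16 semitones

E4 at fret 12 → E5 (MIDI 76); D3 at fret 10 → C4 (MIDI 60).
76 − 60 = 16, so the two pitches are 16 semitones apart, with E5 the higher.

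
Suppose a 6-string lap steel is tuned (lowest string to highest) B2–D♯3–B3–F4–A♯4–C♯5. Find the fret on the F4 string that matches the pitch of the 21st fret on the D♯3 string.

D♯3 at fret 21 is D♯3 + 21 semitones = C5.
The open F4 string is 14 semitones above the open D♯3, so the same pitch on the F4 string lies at fret 21 − 14 = 7.

7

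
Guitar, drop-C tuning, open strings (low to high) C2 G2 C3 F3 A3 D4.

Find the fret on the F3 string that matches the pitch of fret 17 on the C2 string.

0

Fret 17 on C2 is MIDI 36 + 17 = 53 (F3). On the F3 string (open MIDI 53), that pitch is 53 − 53 = fret 0.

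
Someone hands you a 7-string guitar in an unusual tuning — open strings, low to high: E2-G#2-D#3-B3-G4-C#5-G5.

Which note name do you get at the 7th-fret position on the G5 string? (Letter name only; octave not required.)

Each fret is one semitone, so G5 + 7 = D.

D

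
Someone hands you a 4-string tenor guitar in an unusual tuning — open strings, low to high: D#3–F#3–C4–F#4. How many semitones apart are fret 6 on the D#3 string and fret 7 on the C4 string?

D#3 at fret 6 → A3 (MIDI 57); C4 at fret 7 → G4 (MIDI 67).
57 − 67 = -10, so the two pitches are 10 semitones apart, with G4 the higher.

10 semitones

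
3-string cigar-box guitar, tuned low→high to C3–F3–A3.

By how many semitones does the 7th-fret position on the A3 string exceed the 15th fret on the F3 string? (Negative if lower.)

A3 at fret 7 → E4 (MIDI 64); F3 at fret 15 → G#4 (MIDI 68).
64 − 68 = -4, so the two pitches are 4 semitones apart.

-4 semitones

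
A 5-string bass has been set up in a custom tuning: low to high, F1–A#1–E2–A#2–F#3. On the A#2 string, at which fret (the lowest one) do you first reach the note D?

From A#2, count semitones up the chromatic scale until reaching D: A#–B–C–C#–D — 4 steps.

4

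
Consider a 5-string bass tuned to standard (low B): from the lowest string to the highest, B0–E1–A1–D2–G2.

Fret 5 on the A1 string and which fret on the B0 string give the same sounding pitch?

15

A1 at fret 5 is A1 + 5 semitones = D2.
The open B0 string is 10 semitones below the open A1, so the same pitch on the B0 string lies at fret 5 + 10 = 15.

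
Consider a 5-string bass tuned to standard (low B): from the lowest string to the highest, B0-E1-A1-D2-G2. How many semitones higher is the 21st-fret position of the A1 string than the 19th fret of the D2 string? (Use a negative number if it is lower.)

-3 semitones

A1 at fret 21 → F#3 (MIDI 54); D2 at fret 19 → A3 (MIDI 57).
54 − 57 = -3, so the two pitches are 3 semitones apart.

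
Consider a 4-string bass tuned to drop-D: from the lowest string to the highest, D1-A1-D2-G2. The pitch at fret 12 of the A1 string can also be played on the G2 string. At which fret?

Fret 12 on A1 is MIDI 33 + 12 = 45 (A2). On the G2 string (open MIDI 43), that pitch is 45 − 43 = fret 2.

2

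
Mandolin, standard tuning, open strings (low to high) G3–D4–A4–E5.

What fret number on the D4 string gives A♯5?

A♯5 is 20 semitones above the open D4 (D–D#–E–F–…–G#–A–A#), so it sits at fret 20.

20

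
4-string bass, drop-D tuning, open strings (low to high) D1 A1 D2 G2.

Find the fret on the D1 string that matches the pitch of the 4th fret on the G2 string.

G2 at fret 4 is G2 + 4 semitones = B2.
The open D1 string is 17 semitones below the open G2, so the same pitch on the D1 string lies at fret 4 + 17 = 21.

21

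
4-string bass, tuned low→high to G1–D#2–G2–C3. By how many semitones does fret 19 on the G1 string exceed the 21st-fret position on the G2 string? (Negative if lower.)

G1 at fret 19 → D3 (MIDI 50); G2 at fret 21 → E4 (MIDI 64).
50 − 64 = -14, so the two pitches are 14 semitones apart.

-14 semitones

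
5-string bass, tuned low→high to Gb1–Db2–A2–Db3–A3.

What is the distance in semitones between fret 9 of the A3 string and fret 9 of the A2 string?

A3 at fret 9 → Gb4 (MIDI 66); A2 at fret 9 → Gb3 (MIDI 54).
66 − 54 = 12, so the two pitches are 12 semitones apart, with Gb4 the higher.

12 semitones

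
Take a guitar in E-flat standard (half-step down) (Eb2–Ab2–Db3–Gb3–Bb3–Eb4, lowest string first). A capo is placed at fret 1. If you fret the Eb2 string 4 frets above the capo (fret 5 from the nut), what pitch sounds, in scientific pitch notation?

The capo raises the open Eb2 by 1 semitone to E2; fretting 4 more gives Eb2 + 1 + 4 = Eb2 + 5 semitones = Ab2.
(Also written G#.)

Ab2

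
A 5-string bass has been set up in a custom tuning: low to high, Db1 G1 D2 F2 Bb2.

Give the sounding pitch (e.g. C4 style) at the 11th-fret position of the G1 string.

The open G1 string plus 11 semitones: G–Ab–A–Bb–…–E–F–Gb.
The walk passes from B into C once, so the octave number goes from 1 to 2.

Gb2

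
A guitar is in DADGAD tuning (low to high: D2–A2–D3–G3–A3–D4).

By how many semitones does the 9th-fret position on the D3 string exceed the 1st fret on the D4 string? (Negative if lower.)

D3 at fret 9 → B3 (MIDI 59); D4 at fret 1 → D♯4 (MIDI 63).
59 − 63 = -4, so the two pitches are 4 semitones apart.

-4 semitones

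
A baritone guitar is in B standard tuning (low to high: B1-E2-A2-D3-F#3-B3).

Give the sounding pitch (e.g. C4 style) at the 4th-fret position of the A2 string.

The open A2 string plus 4 semitones: A–A#–B–C–C#.
The walk passes from B into C once, so the octave number goes from 2 to 3.

C#3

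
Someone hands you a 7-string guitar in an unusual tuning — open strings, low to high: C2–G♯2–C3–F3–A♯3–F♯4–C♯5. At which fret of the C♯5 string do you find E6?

E6 is 15 semitones above the open C♯5 (C#–D–D#–E–…–D–D#–E), so it sits at fret 15.

15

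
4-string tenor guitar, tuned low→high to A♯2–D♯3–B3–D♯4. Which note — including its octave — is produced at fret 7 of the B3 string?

Each fret is one semitone, so B3 + 7 = F♯4.

F♯4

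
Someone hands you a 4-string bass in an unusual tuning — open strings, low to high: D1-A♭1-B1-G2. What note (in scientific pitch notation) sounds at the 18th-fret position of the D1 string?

A♭2

Each fret is one semitone, so D1 + 18 = A♭2.
(Equivalently spelled G♯2.)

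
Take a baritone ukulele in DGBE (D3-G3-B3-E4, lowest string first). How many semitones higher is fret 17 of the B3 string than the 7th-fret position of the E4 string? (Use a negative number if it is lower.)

B3 at fret 17 → E5 (MIDI 76); E4 at fret 7 → B4 (MIDI 71).
76 − 71 = 5, so the two pitches are 5 semitones apart.

5 semitones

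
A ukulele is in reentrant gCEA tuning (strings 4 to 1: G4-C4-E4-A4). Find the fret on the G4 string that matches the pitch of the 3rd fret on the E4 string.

0

Fret 3 on E4 is MIDI 64 + 3 = 67 (G4). On the G4 string (open MIDI 67), that pitch is 67 − 67 = fret 0.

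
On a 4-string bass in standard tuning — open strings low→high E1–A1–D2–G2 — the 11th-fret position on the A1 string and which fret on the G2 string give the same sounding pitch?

Fret 11 on A1 is MIDI 33 + 11 = 44 (G♯2). On the G2 string (open MIDI 43), that pitch is 44 − 43 = fret 1.

1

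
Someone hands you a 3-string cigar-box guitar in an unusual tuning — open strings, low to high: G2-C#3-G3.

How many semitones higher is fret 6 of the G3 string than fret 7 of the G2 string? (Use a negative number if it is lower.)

11 semitones

G3 at fret 6 → C#4 (MIDI 61); G2 at fret 7 → D3 (MIDI 50).
61 − 50 = 11, so the two pitches are 11 semitones apart.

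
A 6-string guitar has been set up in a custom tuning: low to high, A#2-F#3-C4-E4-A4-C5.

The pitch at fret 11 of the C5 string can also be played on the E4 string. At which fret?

19

Fret 11 on C5 is MIDI 72 + 11 = 83 (B5). On the E4 string (open MIDI 64), that pitch is 83 − 64 = fret 19.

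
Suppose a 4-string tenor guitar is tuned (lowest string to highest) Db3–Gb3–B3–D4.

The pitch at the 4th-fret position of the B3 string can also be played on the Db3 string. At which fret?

14

Fret 4 on B3 is MIDI 59 + 4 = 63 (Eb4). On the Db3 string (open MIDI 49), that pitch is 63 − 49 = fret 14.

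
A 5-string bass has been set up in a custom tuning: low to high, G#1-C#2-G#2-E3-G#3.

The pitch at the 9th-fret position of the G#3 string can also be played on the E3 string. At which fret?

13

Fret 9 on G#3 is MIDI 56 + 9 = 65 (F4). On the E3 string (open MIDI 52), that pitch is 65 − 52 = fret 13.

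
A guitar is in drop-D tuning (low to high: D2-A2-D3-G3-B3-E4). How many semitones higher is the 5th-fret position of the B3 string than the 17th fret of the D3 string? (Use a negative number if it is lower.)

B3 at fret 5 → E4 (MIDI 64); D3 at fret 17 → G4 (MIDI 67).
64 − 67 = -3, so the two pitches are 3 semitones apart.

-3 semitones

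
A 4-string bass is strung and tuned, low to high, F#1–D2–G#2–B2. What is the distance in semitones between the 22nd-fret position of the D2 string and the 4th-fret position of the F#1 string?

26 semitones

D2 at fret 22 → C4 (MIDI 60); F#1 at fret 4 → A#1 (MIDI 34).
60 − 34 = 26, so the two pitches are 26 semitones apart, with C4 the higher.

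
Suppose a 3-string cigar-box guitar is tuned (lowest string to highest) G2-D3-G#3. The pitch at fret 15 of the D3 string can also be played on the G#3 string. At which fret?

9

D3 at fret 15 is D3 + 15 semitones = F4.
The open G#3 string is 6 semitones above the open D3, so the same pitch on the G#3 string lies at fret 15 − 6 = 9.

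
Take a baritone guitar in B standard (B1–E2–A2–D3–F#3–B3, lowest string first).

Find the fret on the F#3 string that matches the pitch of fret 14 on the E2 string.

E2 at fret 14 is E2 + 14 semitones = F#3.
The open F#3 string is 14 semitones above the open E2, so the same pitch on the F#3 string lies at fret 14 − 14 = 0.

0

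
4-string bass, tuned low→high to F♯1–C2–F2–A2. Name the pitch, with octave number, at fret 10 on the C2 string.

A♯2

Each fret is one semitone, so C2 + 10 = A♯2.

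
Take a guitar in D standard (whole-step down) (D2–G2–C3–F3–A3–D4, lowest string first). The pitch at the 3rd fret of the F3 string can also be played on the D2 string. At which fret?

18

F3 at fret 3 is F3 + 3 semitones = G#3.
The open D2 string is 15 semitones below the open F3, so the same pitch on the D2 string lies at fret 3 + 15 = 18.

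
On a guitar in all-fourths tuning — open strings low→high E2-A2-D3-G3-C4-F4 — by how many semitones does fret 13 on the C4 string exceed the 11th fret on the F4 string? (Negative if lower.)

-3 semitones

C4 at fret 13 → C#5 (MIDI 73); F4 at fret 11 → E5 (MIDI 76).
73 − 76 = -3, so the two pitches are 3 semitones apart.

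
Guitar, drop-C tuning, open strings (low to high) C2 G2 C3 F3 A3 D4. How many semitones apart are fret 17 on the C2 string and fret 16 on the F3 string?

16 semitones

C2 at fret 17 → F3 (MIDI 53); F3 at fret 16 → A4 (MIDI 69).
53 − 69 = -16, so the two pitches are 16 semitones apart, with A4 the higher.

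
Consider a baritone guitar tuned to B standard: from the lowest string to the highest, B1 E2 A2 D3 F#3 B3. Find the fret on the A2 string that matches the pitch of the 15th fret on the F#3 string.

F#3 at fret 15 is F#3 + 15 semitones = A4.
The open A2 string is 9 semitones below the open F#3, so the same pitch on the A2 string lies at fret 15 + 9 = 24.

24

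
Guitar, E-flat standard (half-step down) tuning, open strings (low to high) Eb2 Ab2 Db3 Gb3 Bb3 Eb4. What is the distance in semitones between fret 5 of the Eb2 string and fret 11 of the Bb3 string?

25 semitones

Eb2 at fret 5 → Ab2 (MIDI 44); Bb3 at fret 11 → A4 (MIDI 69).
44 − 69 = -25, so the two pitches are 25 semitones apart, with A4 the higher.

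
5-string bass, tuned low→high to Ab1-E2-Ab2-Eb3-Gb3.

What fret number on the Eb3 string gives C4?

C4 is 9 semitones above the open Eb3 (Eb–E–F–Gb–G–Ab–A–Bb–B–C), so it sits at fret 9.

9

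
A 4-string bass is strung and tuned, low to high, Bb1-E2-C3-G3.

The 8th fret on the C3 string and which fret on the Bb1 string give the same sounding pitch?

22

C3 at fret 8 is C3 + 8 semitones = Ab3.
The open Bb1 string is 14 semitones below the open C3, so the same pitch on the Bb1 string lies at fret 8 + 14 = 22.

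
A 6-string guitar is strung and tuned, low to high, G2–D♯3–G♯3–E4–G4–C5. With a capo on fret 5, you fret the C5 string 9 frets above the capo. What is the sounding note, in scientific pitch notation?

D6

The capo raises the open C5 by 5 semitones to F5; fretting 9 more gives C5 + 5 + 9 = C5 + 14 semitones = D6.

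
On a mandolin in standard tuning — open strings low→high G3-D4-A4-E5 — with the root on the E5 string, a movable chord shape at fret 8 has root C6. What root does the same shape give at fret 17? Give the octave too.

Moving from fret 8 to fret 17 shifts the root by 9 semitones.
C6 up 9 semitones is A6.

A6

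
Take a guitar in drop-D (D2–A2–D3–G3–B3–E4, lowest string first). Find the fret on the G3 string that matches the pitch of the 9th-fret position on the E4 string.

Fret 9 on E4 is MIDI 64 + 9 = 73 (C♯5). On the G3 string (open MIDI 55), that pitch is 73 − 55 = fret 18.

18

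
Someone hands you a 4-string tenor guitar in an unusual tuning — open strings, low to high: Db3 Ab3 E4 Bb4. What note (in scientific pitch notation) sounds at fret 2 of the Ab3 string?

Ab3 is MIDI 56. Adding 2 gives 58, which is Bb3.
(Equivalently spelled A#3.)

Bb3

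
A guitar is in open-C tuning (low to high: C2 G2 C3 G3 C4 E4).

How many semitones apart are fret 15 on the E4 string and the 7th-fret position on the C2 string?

36 semitones

E4 at fret 15 → G5 (MIDI 79); C2 at fret 7 → G2 (MIDI 43).
79 − 43 = 36, so the two pitches are 36 semitones apart, with G5 the higher.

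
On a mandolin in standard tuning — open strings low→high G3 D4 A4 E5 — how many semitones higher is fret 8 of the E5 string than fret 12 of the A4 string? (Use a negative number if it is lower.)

3 semitones

E5 at fret 8 → C6 (MIDI 84); A4 at fret 12 → A5 (MIDI 81).
84 − 81 = 3, so the two pitches are 3 semitones apart.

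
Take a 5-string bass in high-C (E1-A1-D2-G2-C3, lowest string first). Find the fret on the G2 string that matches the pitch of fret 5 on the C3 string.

Fret 5 on C3 is MIDI 48 + 5 = 53 (F3). On the G2 string (open MIDI 43), that pitch is 53 − 43 = fret 10.

10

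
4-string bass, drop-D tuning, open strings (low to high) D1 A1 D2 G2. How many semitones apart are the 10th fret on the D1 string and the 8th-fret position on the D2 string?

D1 at fret 10 → C2 (MIDI 36); D2 at fret 8 → A#2 (MIDI 46).
36 − 46 = -10, so the two pitches are 10 semitones apart, with A#2 the higher.

10 semitones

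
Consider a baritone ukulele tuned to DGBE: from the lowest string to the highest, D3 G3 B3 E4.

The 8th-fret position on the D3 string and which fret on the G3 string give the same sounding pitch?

D3 at fret 8 is D3 + 8 semitones = A#3.
The open G3 string is 5 semitones above the open D3, so the same pitch on the G3 string lies at fret 8 − 5 = 3.

3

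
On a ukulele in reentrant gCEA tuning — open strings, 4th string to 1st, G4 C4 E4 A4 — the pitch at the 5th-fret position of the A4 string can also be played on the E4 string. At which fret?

10

A4 at fret 5 is A4 + 5 semitones = D5.
The open E4 string is 5 semitones below the open A4, so the same pitch on the E4 string lies at fret 5 + 5 = 10.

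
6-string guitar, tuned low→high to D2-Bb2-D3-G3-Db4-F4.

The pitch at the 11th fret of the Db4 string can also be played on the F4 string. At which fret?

7

Db4 at fret 11 is Db4 + 11 semitones = C5.
The open F4 string is 4 semitones above the open Db4, so the same pitch on the F4 string lies at fret 11 − 4 = 7.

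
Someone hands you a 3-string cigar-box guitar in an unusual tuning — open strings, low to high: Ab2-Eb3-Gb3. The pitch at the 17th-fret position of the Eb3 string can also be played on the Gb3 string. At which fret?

Fret 17 on Eb3 is MIDI 51 + 17 = 68 (Ab4). On the Gb3 string (open MIDI 54), that pitch is 68 − 54 = fret 14.

14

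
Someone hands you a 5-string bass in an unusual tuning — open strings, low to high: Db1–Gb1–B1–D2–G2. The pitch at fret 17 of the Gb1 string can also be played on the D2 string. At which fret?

Fret 17 on Gb1 is MIDI 30 + 17 = 47 (B2). On the D2 string (open MIDI 38), that pitch is 47 − 38 = fret 9.

9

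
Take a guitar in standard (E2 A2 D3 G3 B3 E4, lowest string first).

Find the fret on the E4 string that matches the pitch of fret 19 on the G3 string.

10

Fret 19 on G3 is MIDI 55 + 19 = 74 (D5). On the E4 string (open MIDI 64), that pitch is 74 − 64 = fret 10.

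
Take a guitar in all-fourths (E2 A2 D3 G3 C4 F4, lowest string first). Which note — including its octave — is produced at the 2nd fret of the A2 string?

B2

Each fret is one semitone, so A2 + 2 = B2.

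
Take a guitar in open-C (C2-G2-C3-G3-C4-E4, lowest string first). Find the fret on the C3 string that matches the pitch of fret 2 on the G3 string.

G3 at fret 2 is G3 + 2 semitones = A3.
The open C3 string is 7 semitones below the open G3, so the same pitch on the C3 string lies at fret 2 + 7 = 9.

9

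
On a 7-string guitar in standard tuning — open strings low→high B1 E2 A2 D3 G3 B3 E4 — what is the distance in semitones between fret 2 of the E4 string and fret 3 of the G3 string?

E4 at fret 2 → F#4 (MIDI 66); G3 at fret 3 → A#3 (MIDI 58).
66 − 58 = 8, so the two pitches are 8 semitones apart, with F#4 the higher.

8 semitones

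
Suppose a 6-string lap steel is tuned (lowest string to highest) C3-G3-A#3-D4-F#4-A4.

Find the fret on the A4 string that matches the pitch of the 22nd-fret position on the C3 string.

C3 at fret 22 is C3 + 22 semitones = A#4.
The open A4 string is 21 semitones above the open C3, so the same pitch on the A4 string lies at fret 22 − 21 = 1.

1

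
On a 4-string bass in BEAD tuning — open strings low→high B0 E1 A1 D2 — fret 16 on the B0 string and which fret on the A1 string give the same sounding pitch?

B0 at fret 16 is B0 + 16 semitones = D#2.
The open A1 string is 10 semitones above the open B0, so the same pitch on the A1 string lies at fret 16 − 10 = 6.

6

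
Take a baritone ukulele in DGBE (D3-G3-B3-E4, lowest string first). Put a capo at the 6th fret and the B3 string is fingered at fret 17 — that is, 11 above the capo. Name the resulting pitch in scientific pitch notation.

The capo raises the open B3 by 6 semitones to F4; fretting 11 more gives B3 + 6 + 11 = B3 + 17 semitones = E5.

E5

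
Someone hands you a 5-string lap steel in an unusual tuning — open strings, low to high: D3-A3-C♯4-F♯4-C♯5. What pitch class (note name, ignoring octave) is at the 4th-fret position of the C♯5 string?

F

Each fret is one semitone, so C♯5 + 4 = F.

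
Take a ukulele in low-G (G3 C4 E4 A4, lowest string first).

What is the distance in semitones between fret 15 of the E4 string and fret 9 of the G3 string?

15 semitones

E4 at fret 15 → G5 (MIDI 79); G3 at fret 9 → E4 (MIDI 64).
79 − 64 = 15, so the two pitches are 15 semitones apart, with G5 the higher.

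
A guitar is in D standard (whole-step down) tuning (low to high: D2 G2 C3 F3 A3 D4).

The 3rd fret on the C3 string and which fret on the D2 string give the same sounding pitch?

C3 at fret 3 is C3 + 3 semitones = D#3.
The open D2 string is 10 semitones below the open C3, so the same pitch on the D2 string lies at fret 3 + 10 = 13.

13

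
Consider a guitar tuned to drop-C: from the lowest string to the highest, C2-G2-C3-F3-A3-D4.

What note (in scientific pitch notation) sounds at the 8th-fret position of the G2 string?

Each fret is one semitone, so G2 + 8 = D#3.
(Equivalently spelled Eb3.)

D#3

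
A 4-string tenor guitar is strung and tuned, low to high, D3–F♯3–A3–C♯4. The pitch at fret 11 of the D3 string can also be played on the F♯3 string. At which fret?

7

D3 at fret 11 is D3 + 11 semitones = C♯4.
The open F♯3 string is 4 semitones above the open D3, so the same pitch on the F♯3 string lies at fret 11 − 4 = 7.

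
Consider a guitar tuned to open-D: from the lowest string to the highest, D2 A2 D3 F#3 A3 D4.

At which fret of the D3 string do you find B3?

9

B3 is 9 semitones above the open D3 (D–D#–E–F–F#–G–G#–A–A#–B), so it sits at fret 9.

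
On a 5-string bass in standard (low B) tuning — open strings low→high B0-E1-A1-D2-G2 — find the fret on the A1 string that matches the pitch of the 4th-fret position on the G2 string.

14

G2 at fret 4 is G2 + 4 semitones = B2.
The open A1 string is 10 semitones below the open G2, so the same pitch on the A1 string lies at fret 4 + 10 = 14.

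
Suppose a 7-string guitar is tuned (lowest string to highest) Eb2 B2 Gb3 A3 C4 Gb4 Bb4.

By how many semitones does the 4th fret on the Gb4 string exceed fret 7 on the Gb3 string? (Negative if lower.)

9 semitones

Gb4 at fret 4 → Bb4 (MIDI 70); Gb3 at fret 7 → Db4 (MIDI 61).
70 − 61 = 9, so the two pitches are 9 semitones apart.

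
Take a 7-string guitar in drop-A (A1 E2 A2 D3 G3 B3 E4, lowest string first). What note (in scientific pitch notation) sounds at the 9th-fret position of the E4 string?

C♯5

Each fret is one semitone, so E4 + 9 = C♯5.
(Equivalently spelled D♭5.)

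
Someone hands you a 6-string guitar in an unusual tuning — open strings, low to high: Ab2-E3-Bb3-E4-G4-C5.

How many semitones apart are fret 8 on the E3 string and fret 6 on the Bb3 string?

E3 at fret 8 → C4 (MIDI 60); Bb3 at fret 6 → E4 (MIDI 64).
60 − 64 = -4, so the two pitches are 4 semitones apart, with E4 the higher.

4 semitones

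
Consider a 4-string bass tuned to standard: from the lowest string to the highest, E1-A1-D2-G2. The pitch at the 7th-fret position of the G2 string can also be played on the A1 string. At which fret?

Fret 7 on G2 is MIDI 43 + 7 = 50 (D3). On the A1 string (open MIDI 33), that pitch is 50 − 33 = fret 17.

17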